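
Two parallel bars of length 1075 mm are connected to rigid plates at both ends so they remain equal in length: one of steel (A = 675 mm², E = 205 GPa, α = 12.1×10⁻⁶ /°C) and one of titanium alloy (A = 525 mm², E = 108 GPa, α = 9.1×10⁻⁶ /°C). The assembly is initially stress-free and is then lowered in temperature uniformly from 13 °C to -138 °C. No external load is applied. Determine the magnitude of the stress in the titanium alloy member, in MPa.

σ ≈ 34.7 MPa (compressive)

The steel has the larger α, so on cooling it would change length more than the titanium alloy if both were free. The rigid plates force a common final length, so the steel is put into tension and the titanium alloy into compression, with equal and opposite forces P (no external load).
Compatibility of the two members (thermal + elastic change equal): (α₁ − α₂)ΔT = P·[1/(A₁E₁) + 1/(A₂E₂)].
|α₁ − α₂|·ΔT = 3×10⁻⁶ × 151 = 0.000453.
1/(A₁E₁) + 1/(A₂E₂) = 1/(675×205×10³) + 1/(525×108×10³) = 2.486×10⁻⁸ N⁻¹.
So P = 0.000453 / 2.486×10⁻⁸ = 18.22 kN.
σ_{titanium alloy} = P/A₂ = 18220/525 = 34.7 MPa, compressive.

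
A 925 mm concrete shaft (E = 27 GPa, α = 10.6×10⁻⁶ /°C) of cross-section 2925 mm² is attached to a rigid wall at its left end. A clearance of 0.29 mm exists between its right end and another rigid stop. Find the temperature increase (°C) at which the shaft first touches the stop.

ΔT ≈ 29.6 °C

Contact occurs when the free expansion equals the gap: αΔT L = 0.29 mm.
So ΔT = g/(αL) = 0.29/(10.6×10⁻⁶ × 925) = 29.58 °C.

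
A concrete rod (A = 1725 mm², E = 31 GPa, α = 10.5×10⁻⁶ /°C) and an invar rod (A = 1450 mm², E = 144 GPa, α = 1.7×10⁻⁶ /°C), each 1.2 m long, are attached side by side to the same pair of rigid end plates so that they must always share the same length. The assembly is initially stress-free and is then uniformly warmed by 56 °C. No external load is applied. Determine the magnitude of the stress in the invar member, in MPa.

σ ≈ 14.5 MPa (tensile)

The concrete has the larger α, so on heating it would change length more than the invar if both were free. The rigid plates force a common final length, so the concrete is put into compression and the invar into tension, with equal and opposite forces P (no external load).
Setting the final lengths equal and cancelling L: (α₁ − α₂)ΔT = P/(A₁E₁) + P/(A₂E₂).
|α₁ − α₂|·ΔT = 8.8×10⁻⁶ × 56 = 0.0004928.
1/(A₁E₁) + 1/(A₂E₂) = 1/(1725×31×10³) + 1/(1450×144×10³) = 2.349×10⁻⁸ N⁻¹.
P = 0.0004928 / 2.349×10⁻⁸ = 20980 N = 20.98 kN.
σ_{invar} = P/A₂ = 20980/1450 = 14.47 MPa, tensile.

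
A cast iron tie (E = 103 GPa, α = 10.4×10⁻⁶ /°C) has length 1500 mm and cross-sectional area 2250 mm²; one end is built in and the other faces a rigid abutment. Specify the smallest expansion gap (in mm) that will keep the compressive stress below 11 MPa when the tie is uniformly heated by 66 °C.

g ≈ 0.869 mm

With no wall the tie would lengthen by αΔT L = 10.4×10⁻⁶ × 66 × 1500 = 1.03 mm.
At the allowable stress the elastic shortening the wall may impose is σL/E = 11 × 1500 / (103×10³) = 0.1602 mm.
So the gap has to take up the difference, g_min = δ_free − σL/E = 1.03 − 0.1602 = 0.8694 mm.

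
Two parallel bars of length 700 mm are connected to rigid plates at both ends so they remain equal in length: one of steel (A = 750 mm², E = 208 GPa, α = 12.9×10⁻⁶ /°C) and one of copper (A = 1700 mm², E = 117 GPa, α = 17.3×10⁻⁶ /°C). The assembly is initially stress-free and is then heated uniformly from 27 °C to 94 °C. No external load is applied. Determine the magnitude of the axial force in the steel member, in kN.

Both members must finish at the same length. With the larger α, the copper tends to over-expand; the plates restrain it, putting the copper in compression and the steel in tension. With no external load the two internal forces are equal and opposite, magnitude P.
Compatibility of the two members (thermal + elastic change equal): (α₁ − α₂)ΔT = P·[1/(A₁E₁) + 1/(A₂E₂)].
|α₁ − α₂|·ΔT = 4.4×10⁻⁶ × 67 = 0.0002948.
1/(A₁E₁) + 1/(A₂E₂) = 1/(750×208×10³) + 1/(1700×117×10³) = 1.144×10⁻⁸ N⁻¹.
So P = 0.0002948 / 1.144×10⁻⁸ = 25.77 kN.

P ≈ 25.8 kN (tensile in the steel)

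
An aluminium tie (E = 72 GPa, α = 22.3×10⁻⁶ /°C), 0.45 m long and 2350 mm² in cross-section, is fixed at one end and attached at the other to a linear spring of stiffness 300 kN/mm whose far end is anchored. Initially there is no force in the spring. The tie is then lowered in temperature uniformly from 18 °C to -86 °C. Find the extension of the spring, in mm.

δ ≈ 0.58 mm

If the spring were absent the tie would shorten by αΔT L = 22.3×10⁻⁶ × 104 × 450 = 1.044 mm.
With a force P in the spring, the elastic change of the tie is PL/(AE) and that of the spring is P/k; compatibility requires their sum to equal δ_free.
P [ L/(AE) + 1/k ] = δ_free → P [ 450/(2350×72×10³) + 1/(300×10³) ] = 1.044.
P = 1.044 / 5.993×10⁻⁶ = 174100 N.
Spring extension = P/k = 174100/(300×10³) = 0.5805 mm.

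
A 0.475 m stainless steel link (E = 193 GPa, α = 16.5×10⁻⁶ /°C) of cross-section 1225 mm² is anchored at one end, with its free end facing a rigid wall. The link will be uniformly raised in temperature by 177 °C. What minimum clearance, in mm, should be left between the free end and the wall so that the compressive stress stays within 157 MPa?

Free expansion if unrestrained: δ_free = αΔT L = 16.5×10⁻⁶ × 177 × 475 = 1.387 mm.
At the allowable stress the elastic shortening the wall may impose is σL/E = 157 × 475 / (193×10³) = 0.3864 mm.
So the gap has to take up the difference, g_min = δ_free − σL/E = 1.387 − 0.3864 = 1.001 mm.

g ≈ 1 mm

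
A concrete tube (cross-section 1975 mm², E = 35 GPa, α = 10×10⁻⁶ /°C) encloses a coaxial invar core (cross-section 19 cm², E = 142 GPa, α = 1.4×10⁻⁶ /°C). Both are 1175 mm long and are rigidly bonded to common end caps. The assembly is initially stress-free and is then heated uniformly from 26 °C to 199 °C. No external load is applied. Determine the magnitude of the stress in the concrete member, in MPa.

The concrete has the larger α, so on heating it would change length more than the invar if both were free. The rigid plates force a common final length, so the concrete is put into compression and the invar into tension, with equal and opposite forces P (no external load).
Compatibility of the two members (thermal + elastic change equal): (α₁ − α₂)ΔT = P·[1/(A₁E₁) + 1/(A₂E₂)].
|α₁ − α₂|·ΔT = 8.6×10⁻⁶ × 173 = 0.001488.
1/(A₁E₁) + 1/(A₂E₂) = 1/(1975×35×10³) + 1/(1900×142×10³) = 1.817×10⁻⁸ N⁻¹.
P = 0.001488 / 1.817×10⁻⁸ = 81870 N = 81.87 kN.
σ_{concrete} = P/A₁ = 81870/1975 = 41.45 MPa, compressive.

σ ≈ 41.5 MPa (compressive)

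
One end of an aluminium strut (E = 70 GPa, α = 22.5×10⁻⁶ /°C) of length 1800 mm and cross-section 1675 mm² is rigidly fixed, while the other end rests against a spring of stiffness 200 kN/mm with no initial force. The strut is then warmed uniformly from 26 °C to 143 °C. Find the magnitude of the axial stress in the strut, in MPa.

Free thermal expansion: δ_free = αΔT L = 22.5×10⁻⁶ × 117 × 1800 = 4.739 mm.
Let P be the compressive force at the spring. The strut shortens elastically by PL/(AE) and the spring compresses by P/k; together these equal δ_free.
So P = δ_free / [L/(AE) + 1/k] = 4.739 / [ 1800/(1675×70×10³) + 1/(200×10³) ].
P = 4.739 / 2.035×10⁻⁵ = 232800 N.
σ = P/A = 232800/1675 = 139 MPa.

σ ≈ 139 MPa (compressive)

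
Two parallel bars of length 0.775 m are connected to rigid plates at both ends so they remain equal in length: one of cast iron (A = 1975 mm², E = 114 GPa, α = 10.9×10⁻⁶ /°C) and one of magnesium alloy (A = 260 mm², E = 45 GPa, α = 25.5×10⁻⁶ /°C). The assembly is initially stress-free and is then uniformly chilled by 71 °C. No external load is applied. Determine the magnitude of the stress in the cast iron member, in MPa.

Equilibrium of a rigid end plate with no external load gives equal and opposite internal forces ±P in the two members. Since α_{magnesium alloy} > α_{cast iron}, cooling drives the magnesium alloy into tension and the cast iron into compression.
Setting the final lengths equal and cancelling L: (α₁ − α₂)ΔT = P/(A₁E₁) + P/(A₂E₂).
|α₁ − α₂|·ΔT = 14.6×10⁻⁶ × 71 = 0.001037.
1/(A₁E₁) + 1/(A₂E₂) = 1/(1975×114×10³) + 1/(260×45×10³) = 8.991×10⁻⁸ N⁻¹.
P = 0.001037 / 8.991×10⁻⁸ = 11530 N = 11.53 kN.
σ_{cast iron} = P/A₁ = 11530/1975 = 5.838 MPa, compressive.

σ ≈ 5.84 MPa (compressive)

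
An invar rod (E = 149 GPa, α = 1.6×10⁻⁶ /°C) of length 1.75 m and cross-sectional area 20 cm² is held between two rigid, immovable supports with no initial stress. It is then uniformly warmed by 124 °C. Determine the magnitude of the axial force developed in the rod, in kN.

P ≈ 59.1 kN (compressive)

The ends cannot move, so σ = EαΔT = 149×10³ × 1.6×10⁻⁶ × 124 = 29.56 MPa.
Axial force P = σA = 29.56 × 2000 = 59120 N = 59.12 kN, compressive.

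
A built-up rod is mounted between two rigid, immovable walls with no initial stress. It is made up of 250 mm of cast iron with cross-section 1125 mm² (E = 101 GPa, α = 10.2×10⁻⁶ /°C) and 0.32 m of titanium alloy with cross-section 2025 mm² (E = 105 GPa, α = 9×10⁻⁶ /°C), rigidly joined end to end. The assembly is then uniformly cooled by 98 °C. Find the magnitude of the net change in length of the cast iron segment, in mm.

If the supports were absent, the total length change would be Σ αᵢΔT Lᵢ = 10.2×10⁻⁶×98×250 + 9×10⁻⁶×98×320 = 0.5321 mm.
Since the ends are fixed, an axial force P builds up, equal in every segment, with P · Σ Lᵢ/(AᵢEᵢ) = δ_free.
The series flexibility is Σ Lᵢ/(AᵢEᵢ) = 250/(1125×101×10³) + 320/(2025×105×10³) = 3.705×10⁻⁶ mm/N.
So P = 0.5321 / 3.705×10⁻⁶ = 143.6 kN, tensile.
For the cast iron segment, free thermal change = 10.2×10⁻⁶×98×250 = 0.2499 mm and elastic change from P = 143600×250/(1125×101×10³) = 0.316 mm; these oppose, so the net change is 0.0661 mm (segment lengthens).

|ΔL| ≈ 0.0661 mm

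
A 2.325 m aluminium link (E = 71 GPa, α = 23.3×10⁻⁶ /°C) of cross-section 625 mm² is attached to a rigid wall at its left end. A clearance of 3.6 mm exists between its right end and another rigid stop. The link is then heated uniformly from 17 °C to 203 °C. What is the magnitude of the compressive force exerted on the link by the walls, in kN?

Unrestrained expansion: δ_free = αΔT L = 23.3×10⁻⁶ × 186 × 2325 = 10.08 mm.
This exceeds the 3.6 mm gap, so the wall pushes back. The portion of expansion that must be recovered elastically is δ_free − gap = 10.08 − 3.6 = 6.476 mm.
So σ = E(δ_free − g)/L = 71×10³ × 6.476/2325 = 197.8 MPa.
Force on the wall = σA = 197.8 × 625 mm² = 123.6 kN.

P ≈ 124 kN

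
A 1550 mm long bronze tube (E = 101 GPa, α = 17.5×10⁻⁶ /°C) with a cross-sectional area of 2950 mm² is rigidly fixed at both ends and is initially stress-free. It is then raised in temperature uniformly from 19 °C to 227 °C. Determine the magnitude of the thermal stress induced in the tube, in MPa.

σ ≈ 368 MPa (compressive)

The supports are rigid, so the total axial strain is zero. The restrained thermal strain is ε = αΔT = 17.5×10⁻⁶ × 208 = 3640×10⁻⁶.
Hence σ = E·αΔT = 101×10³ × 3640×10⁻⁶ = 367.6 MPa, compressive.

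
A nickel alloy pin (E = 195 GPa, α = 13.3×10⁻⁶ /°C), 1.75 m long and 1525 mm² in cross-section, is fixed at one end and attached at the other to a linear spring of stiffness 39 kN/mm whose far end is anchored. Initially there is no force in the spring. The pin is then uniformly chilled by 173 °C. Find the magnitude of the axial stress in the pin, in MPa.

σ ≈ 83.8 MPa (tensile)

The unrestrained thermal change is αΔT L = 13.3×10⁻⁶ × 173 × 1750 = 4.027 mm.
Let P be the tensile force in the spring. The pin extends elastically by PL/(AE) and the spring stretches by P/k; together these equal δ_free.
P [ L/(AE) + 1/k ] = δ_free → P [ 1750/(1525×195×10³) + 1/(39×10³) ] = 4.027.
P = 4.027 / 3.153×10⁻⁵ = 127700 N.
σ = P/A = 127700/1525 = 83.75 MPa.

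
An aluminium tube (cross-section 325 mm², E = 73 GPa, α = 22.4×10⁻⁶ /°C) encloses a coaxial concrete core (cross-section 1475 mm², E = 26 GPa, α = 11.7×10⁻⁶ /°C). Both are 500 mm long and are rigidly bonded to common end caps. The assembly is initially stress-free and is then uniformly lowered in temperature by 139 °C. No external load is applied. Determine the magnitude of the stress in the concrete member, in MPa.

σ ≈ 14.8 MPa (compressive)

The aluminium has the larger α, so on cooling it would change length more than the concrete if both were free. The rigid plates force a common final length, so the aluminium is put into tension and the concrete into compression, with equal and opposite forces P (no external load).
Equating the net (thermal + elastic) strains gives |α₁ − α₂|·ΔT = P·[1/(A₁E₁) + 1/(A₂E₂)].
|α₁ − α₂|·ΔT = 10.7×10⁻⁶ × 139 = 0.001487.
1/(A₁E₁) + 1/(A₂E₂) = 1/(325×73×10³) + 1/(1475×26×10³) = 6.823×10⁻⁸ N⁻¹.
P = 0.001487 / 6.823×10⁻⁸ = 21800 N = 21.8 kN.
σ_{concrete} = P/A₂ = 21800/1475 = 14.78 MPa, compressive.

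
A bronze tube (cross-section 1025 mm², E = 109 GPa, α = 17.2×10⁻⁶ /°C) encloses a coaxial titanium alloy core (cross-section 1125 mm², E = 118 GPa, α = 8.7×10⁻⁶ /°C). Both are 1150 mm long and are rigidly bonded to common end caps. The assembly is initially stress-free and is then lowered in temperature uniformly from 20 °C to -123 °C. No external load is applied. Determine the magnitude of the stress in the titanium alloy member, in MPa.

Equilibrium of a rigid end plate with no external load gives equal and opposite internal forces ±P in the two members. Since α_{bronze} > α_{titanium alloy}, cooling drives the bronze into tension and the titanium alloy into compression.
Setting the final lengths equal and cancelling L: (α₁ − α₂)ΔT = P/(A₁E₁) + P/(A₂E₂).
|α₁ − α₂|·ΔT = 8.5×10⁻⁶ × 143 = 0.001216.
1/(A₁E₁) + 1/(A₂E₂) = 1/(1025×109×10³) + 1/(1125×118×10³) = 1.648×10⁻⁸ N⁻¹.
So P = 0.001216 / 1.648×10⁻⁸ = 73.74 kN.
σ_{titanium alloy} = P/A₂ = 73740/1125 = 65.55 MPa, compressive.

σ ≈ 65.5 MPa (compressive)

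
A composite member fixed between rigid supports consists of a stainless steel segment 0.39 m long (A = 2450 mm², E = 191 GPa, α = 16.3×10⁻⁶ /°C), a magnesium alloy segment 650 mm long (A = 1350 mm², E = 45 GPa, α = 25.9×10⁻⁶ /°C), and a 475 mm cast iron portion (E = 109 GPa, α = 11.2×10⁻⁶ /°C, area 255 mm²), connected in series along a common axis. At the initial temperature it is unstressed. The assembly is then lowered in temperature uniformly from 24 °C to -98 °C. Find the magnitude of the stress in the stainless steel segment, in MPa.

If the supports were absent, the total length change would be Σ αᵢΔT Lᵢ = 16.3×10⁻⁶×122×390 + 25.9×10⁻⁶×122×650 + 11.2×10⁻⁶×122×475 = 3.478 mm.
The walls prevent any net length change, so an axial force P (same in every segment) develops. Compatibility: P · Σ Lᵢ/(AᵢEᵢ) = δ_free.
Σ Lᵢ/(AᵢEᵢ) = 390/(2450×191×10³) + 650/(1350×45×10³) + 475/(255×109×10³) = 2.862×10⁻⁵ mm/N.
Hence P = δ_free / Σ(L/AE) = 3.478/2.862×10⁻⁵ = 121.5 kN (tensile).
σ_{stainless steel} = P / A = 121500 / 2450 = 49.6 MPa.

σ ≈ 49.6 MPa (tensile)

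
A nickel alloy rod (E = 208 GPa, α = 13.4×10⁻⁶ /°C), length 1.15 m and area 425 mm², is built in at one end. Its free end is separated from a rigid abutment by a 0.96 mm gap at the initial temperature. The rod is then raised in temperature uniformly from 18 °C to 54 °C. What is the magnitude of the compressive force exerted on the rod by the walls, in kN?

P ≈ 0 kN

If the wall were absent the rod would grow by αΔT L = 13.4×10⁻⁶ × 36 × 1150 = 0.5548 mm.
Since δ_free = 0.555 mm is less than the 0.96 mm gap, the rod never touches the wall. No axial force develops.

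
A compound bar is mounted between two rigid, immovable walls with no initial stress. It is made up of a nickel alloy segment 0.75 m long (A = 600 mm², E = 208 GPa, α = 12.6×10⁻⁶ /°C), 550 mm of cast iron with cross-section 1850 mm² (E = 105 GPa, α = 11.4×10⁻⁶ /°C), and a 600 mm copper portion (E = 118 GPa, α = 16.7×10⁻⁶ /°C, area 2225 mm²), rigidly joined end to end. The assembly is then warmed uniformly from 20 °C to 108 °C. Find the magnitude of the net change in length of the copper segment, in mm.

|ΔL| ≈ 0.417 mm

With the walls removed the bar would change length by δ_free = Σ αᵢΔT Lᵢ = 12.6×10⁻⁶×88×750 + 11.4×10⁻⁶×88×550 + 16.7×10⁻⁶×88×600 = 2.265 mm.
The rigid supports impose zero overall length change; the single axial force P common to all segments must satisfy P Σ Lᵢ/(AᵢEᵢ) = δ_free.
The series flexibility is Σ Lᵢ/(AᵢEᵢ) = 750/(600×208×10³) + 550/(1850×105×10³) + 600/(2225×118×10³) = 1.113×10⁻⁵ mm/N.
Hence P = δ_free / Σ(L/AE) = 2.265/1.113×10⁻⁵ = 203.6 kN (compressive).
For the copper segment, free thermal change = 16.7×10⁻⁶×88×600 = 0.8818 mm and elastic change from P = 203600×600/(2225×118×10³) = 0.4652 mm; these oppose, so the net change is 0.417 mm (segment lengthens).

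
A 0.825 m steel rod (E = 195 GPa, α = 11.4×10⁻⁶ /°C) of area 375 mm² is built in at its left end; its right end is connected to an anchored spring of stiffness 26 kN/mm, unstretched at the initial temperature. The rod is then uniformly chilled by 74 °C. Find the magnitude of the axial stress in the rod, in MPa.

σ ≈ 37.3 MPa (tensile)

The unrestrained thermal change is αΔT L = 11.4×10⁻⁶ × 74 × 825 = 0.696 mm.
Let P be the tensile force in the spring. The rod extends elastically by PL/(AE) and the spring stretches by P/k; together these equal δ_free.
So P = δ_free / [L/(AE) + 1/k] = 0.696 / [ 825/(375×195×10³) + 1/(26×10³) ].
P = 0.696 / 4.974×10⁻⁵ = 13990 N.
σ = P/A = 13990/375 = 37.31 MPa.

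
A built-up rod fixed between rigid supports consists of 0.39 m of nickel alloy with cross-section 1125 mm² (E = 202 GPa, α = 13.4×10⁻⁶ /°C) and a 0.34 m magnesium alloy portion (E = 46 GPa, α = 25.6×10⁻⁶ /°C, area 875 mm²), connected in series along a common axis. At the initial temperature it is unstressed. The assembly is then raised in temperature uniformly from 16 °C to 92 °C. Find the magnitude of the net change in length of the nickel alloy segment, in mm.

|ΔL| ≈ 0.218 mm

If the supports were absent, the total length change would be Σ αᵢΔT Lᵢ = 13.4×10⁻⁶×76×390 + 25.6×10⁻⁶×76×340 = 1.059 mm.
The walls prevent any net length change, so an axial force P (same in every segment) develops. Compatibility: P · Σ Lᵢ/(AᵢEᵢ) = δ_free.
Σ Lᵢ/(AᵢEᵢ) = 390/(1125×202×10³) + 340/(875×46×10³) = 1.016×10⁻⁵ mm/N.
Hence P = δ_free / Σ(L/AE) = 1.059/1.016×10⁻⁵ = 104.2 kN (compressive).
For the nickel alloy segment, free thermal change = 13.4×10⁻⁶×76×390 = 0.3972 mm and elastic change from P = 104200×390/(1125×202×10³) = 0.1788 mm; these oppose, so the net change is 0.218 mm (segment lengthens).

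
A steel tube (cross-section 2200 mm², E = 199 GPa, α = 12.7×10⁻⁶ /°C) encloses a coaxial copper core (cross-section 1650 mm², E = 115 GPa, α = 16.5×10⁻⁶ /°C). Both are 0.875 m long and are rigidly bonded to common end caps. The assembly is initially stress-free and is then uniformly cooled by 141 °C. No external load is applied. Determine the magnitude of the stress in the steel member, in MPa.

Both members must finish at the same length. With the larger α, the copper tends to over-contract; the plates restrain it, putting the copper in tension and the steel in compression. With no external load the two internal forces are equal and opposite, magnitude P.
Equating the net (thermal + elastic) strains gives |α₁ − α₂|·ΔT = P·[1/(A₁E₁) + 1/(A₂E₂)].
|α₁ − α₂|·ΔT = 3.8×10⁻⁶ × 141 = 0.0005358.
1/(A₁E₁) + 1/(A₂E₂) = 1/(2200×199×10³) + 1/(1650×115×10³) = 7.554×10⁻⁹ N⁻¹.
P = 0.0005358 / 7.554×10⁻⁹ = 70930 N = 70.93 kN.
σ_{steel} = P/A₁ = 70930/2200 = 32.24 MPa, compressive.

σ ≈ 32.2 MPa (compressive)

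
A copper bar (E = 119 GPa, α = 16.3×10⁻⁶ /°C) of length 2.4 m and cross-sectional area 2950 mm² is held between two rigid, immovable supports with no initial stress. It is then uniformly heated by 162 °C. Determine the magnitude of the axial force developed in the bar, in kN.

Full restraint means ε = 0, so the stress is σ = EαΔT = 119×10³ × 16.3×10⁻⁶ × 162 = 314.2 MPa.
Then P = σA = 314.2 × 2950 mm² = 927 kN, compressive.

P ≈ 927 kN (compressive)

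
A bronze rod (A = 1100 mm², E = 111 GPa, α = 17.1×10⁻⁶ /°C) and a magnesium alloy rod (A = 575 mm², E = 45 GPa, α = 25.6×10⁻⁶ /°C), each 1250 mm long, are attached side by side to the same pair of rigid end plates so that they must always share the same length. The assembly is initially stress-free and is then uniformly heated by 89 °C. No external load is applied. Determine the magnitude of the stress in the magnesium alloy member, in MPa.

σ ≈ 28.1 MPa (compressive)

Equilibrium of a rigid end plate with no external load gives equal and opposite internal forces ±P in the two members. Since α_{magnesium alloy} > α_{bronze}, heating drives the magnesium alloy into compression and the bronze into tension.
Equating the net (thermal + elastic) strains gives |α₁ − α₂|·ΔT = P·[1/(A₁E₁) + 1/(A₂E₂)].
|α₁ − α₂|·ΔT = 8.5×10⁻⁶ × 89 = 0.0007565.
1/(A₁E₁) + 1/(A₂E₂) = 1/(1100×111×10³) + 1/(575×45×10³) = 4.684×10⁻⁸ N⁻¹.
P = 0.0007565 / 4.684×10⁻⁸ = 16150 N = 16.15 kN.
σ_{magnesium alloy} = P/A₂ = 16150/575 = 28.09 MPa, compressive.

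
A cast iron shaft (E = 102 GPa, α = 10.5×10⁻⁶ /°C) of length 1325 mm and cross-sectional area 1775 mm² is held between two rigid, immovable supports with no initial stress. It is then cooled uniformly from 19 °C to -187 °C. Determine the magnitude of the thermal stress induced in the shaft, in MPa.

σ ≈ 221 MPa (tensile)

With length fixed, the mechanical strain must cancel the thermal strain αΔT = 10.5×10⁻⁶ × 206 = 2163×10⁻⁶.
The stress required to suppress this strain is σ = Eε = 102×10³ × 2163×10⁻⁶ = 220.6 MPa, tensile since the shaft is trying to contract.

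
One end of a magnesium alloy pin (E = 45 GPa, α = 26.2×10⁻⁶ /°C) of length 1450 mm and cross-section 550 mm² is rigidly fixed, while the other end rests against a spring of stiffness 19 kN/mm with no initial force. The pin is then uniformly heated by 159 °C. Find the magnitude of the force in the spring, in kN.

P ≈ 54.3 kN

If the spring were absent the pin would lengthen by αΔT L = 26.2×10⁻⁶ × 159 × 1450 = 6.04 mm.
With a force P in the spring, the elastic change of the pin is PL/(AE) and that of the spring is P/k; compatibility requires their sum to equal δ_free.
P [ L/(AE) + 1/k ] = δ_free → P [ 1450/(550×45×10³) + 1/(19×10³) ] = 6.04.
P = 6.04 / 0.0001112 = 54310 N.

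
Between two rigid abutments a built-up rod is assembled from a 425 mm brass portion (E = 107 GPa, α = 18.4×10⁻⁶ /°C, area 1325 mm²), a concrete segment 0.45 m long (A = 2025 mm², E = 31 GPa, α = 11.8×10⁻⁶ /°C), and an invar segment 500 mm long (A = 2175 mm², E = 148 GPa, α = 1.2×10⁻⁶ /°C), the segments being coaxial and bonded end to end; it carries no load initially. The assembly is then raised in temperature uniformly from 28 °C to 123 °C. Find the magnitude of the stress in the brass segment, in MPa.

If the supports were absent, the total length change would be Σ αᵢΔT Lᵢ = 18.4×10⁻⁶×95×425 + 11.8×10⁻⁶×95×450 + 1.2×10⁻⁶×95×500 = 1.304 mm.
Since the ends are fixed, an axial force P builds up, equal in every segment, with P · Σ Lᵢ/(AᵢEᵢ) = δ_free.
The series flexibility is Σ Lᵢ/(AᵢEᵢ) = 425/(1325×107×10³) + 450/(2025×31×10³) + 500/(2175×148×10³) = 1.172×10⁻⁵ mm/N.
P = 1.304 / 1.172×10⁻⁵ = 111300 N = 111.3 kN, compressive.
σ_{brass} = P / A = 111300 / 1325 = 84 MPa.

σ ≈ 84 MPa (compressive)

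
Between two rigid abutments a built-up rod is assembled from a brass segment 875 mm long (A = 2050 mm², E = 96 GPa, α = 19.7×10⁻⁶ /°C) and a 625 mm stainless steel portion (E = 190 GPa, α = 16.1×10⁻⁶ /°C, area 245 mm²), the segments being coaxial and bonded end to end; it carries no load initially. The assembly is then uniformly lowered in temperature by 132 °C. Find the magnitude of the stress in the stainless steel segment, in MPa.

With the walls removed the bar would change length by δ_free = Σ αᵢΔT Lᵢ = 19.7×10⁻⁶×132×875 + 16.1×10⁻⁶×132×625 = 3.604 mm.
The walls prevent any net length change, so an axial force P (same in every segment) develops. Compatibility: P · Σ Lᵢ/(AᵢEᵢ) = δ_free.
Σ Lᵢ/(AᵢEᵢ) = 875/(2050×96×10³) + 625/(245×190×10³) = 1.787×10⁻⁵ mm/N.
P = 3.604 / 1.787×10⁻⁵ = 201600 N = 201.6 kN, tensile.
σ_{stainless steel} = P / A = 201600 / 245 = 823 MPa.

σ ≈ 823 MPa (tensile)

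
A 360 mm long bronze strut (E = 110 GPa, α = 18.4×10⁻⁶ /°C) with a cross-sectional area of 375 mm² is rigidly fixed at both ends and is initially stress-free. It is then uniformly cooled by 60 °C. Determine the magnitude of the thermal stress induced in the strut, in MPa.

σ ≈ 121 MPa (tensile)

With length fixed, the mechanical strain must cancel the thermal strain αΔT = 18.4×10⁻⁶ × 60 = 1104×10⁻⁶.
σ = EαΔT = 110×10³ × 18.4×10⁻⁶ × 60 = 121.4 MPa (tensile; the strut is trying to contract).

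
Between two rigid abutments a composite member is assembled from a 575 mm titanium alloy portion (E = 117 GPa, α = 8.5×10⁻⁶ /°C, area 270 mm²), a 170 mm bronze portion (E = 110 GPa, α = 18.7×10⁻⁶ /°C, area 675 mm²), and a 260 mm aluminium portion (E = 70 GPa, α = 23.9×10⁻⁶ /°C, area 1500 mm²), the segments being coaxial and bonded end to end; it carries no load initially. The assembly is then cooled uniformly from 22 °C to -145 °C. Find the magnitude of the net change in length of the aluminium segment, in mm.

Free thermal contraction of the whole bar: Σ αᵢΔT Lᵢ = 8.5×10⁻⁶×167×575 + 18.7×10⁻⁶×167×170 + 23.9×10⁻⁶×167×260 = 2.385 mm.
The walls prevent any net length change, so an axial force P (same in every segment) develops. Compatibility: P · Σ Lᵢ/(AᵢEᵢ) = δ_free.
Σ Lᵢ/(AᵢEᵢ) = 575/(270×117×10³) + 170/(675×110×10³) + 260/(1500×70×10³) = 2.297×10⁻⁵ mm/N.
P = 2.385 / 2.297×10⁻⁵ = 103800 N = 103.8 kN, tensile.
For the aluminium segment, free thermal change = 23.9×10⁻⁶×167×260 = 1.038 mm and elastic change from P = 103800×260/(1500×70×10³) = 0.2571 mm; these oppose, so the net change is 0.781 mm (segment shortens).

|ΔL| ≈ 0.781 mm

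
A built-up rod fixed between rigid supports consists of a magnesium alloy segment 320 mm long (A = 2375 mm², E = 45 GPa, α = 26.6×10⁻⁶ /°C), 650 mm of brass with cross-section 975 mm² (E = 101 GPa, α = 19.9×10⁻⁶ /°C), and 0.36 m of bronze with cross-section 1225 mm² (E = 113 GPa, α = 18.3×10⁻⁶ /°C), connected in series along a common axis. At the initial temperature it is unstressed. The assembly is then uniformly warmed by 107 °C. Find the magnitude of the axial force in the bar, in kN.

P ≈ 246 kN (compressive)

Free thermal expansion of the whole bar: Σ αᵢΔT Lᵢ = 26.6×10⁻⁶×107×320 + 19.9×10⁻⁶×107×650 + 18.3×10⁻⁶×107×360 = 3 mm.
Since the ends are fixed, an axial force P builds up, equal in every segment, with P · Σ Lᵢ/(AᵢEᵢ) = δ_free.
The series flexibility is Σ Lᵢ/(AᵢEᵢ) = 320/(2375×45×10³) + 650/(975×101×10³) + 360/(1225×113×10³) = 1.22×10⁻⁵ mm/N.
P = 3 / 1.22×10⁻⁵ = 246000 N = 246 kN, compressive.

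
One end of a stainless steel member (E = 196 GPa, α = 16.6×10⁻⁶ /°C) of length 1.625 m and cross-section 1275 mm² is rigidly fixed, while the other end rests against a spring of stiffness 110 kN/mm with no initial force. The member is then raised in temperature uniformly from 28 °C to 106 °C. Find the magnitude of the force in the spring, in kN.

The unrestrained thermal change is αΔT L = 16.6×10⁻⁶ × 78 × 1625 = 2.104 mm.
With a force P in the spring, the elastic change of the member is PL/(AE) and that of the spring is P/k; compatibility requires their sum to equal δ_free.
So P = δ_free / [L/(AE) + 1/k] = 2.104 / [ 1625/(1275×196×10³) + 1/(110×10³) ].
P = 2.104 / 1.559×10⁻⁵ = 134900 N.

P ≈ 135 kN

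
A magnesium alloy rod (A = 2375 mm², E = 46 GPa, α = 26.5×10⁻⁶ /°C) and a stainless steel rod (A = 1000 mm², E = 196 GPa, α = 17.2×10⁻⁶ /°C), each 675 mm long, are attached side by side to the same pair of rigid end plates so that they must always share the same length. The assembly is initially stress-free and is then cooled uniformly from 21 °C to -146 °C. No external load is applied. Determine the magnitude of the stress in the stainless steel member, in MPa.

Both members must finish at the same length. With the larger α, the magnesium alloy tends to over-contract; the plates restrain it, putting the magnesium alloy in tension and the stainless steel in compression. With no external load the two internal forces are equal and opposite, magnitude P.
Compatibility of the two members (thermal + elastic change equal): (α₁ − α₂)ΔT = P·[1/(A₁E₁) + 1/(A₂E₂)].
|α₁ − α₂|·ΔT = 9.3×10⁻⁶ × 167 = 0.001553.
1/(A₁E₁) + 1/(A₂E₂) = 1/(2375×46×10³) + 1/(1000×196×10³) = 1.426×10⁻⁸ N⁻¹.
P = 0.001553 / 1.426×10⁻⁸ = 108900 N = 108.9 kN.
σ_{stainless steel} = P/A₂ = 108900/1000 = 108.9 MPa, compressive.

σ ≈ 109 MPa (compressive)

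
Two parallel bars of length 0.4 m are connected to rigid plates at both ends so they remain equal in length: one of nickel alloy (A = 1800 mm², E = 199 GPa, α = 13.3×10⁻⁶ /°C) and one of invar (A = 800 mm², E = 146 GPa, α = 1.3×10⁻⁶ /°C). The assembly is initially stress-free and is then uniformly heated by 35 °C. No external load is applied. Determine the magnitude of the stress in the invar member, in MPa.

σ ≈ 46.2 MPa (tensile)

Equilibrium of a rigid end plate with no external load gives equal and opposite internal forces ±P in the two members. Since α_{nickel alloy} > α_{invar}, heating drives the nickel alloy into compression and the invar into tension.
Setting the final lengths equal and cancelling L: (α₁ − α₂)ΔT = P/(A₁E₁) + P/(A₂E₂).
|α₁ − α₂|·ΔT = 12×10⁻⁶ × 35 = 0.00042.
1/(A₁E₁) + 1/(A₂E₂) = 1/(1800×199×10³) + 1/(800×146×10³) = 1.135×10⁻⁸ N⁻¹.
P = 0.00042 / 1.135×10⁻⁸ = 36990 N = 36.99 kN.
σ_{invar} = P/A₂ = 36990/800 = 46.24 MPa, tensile.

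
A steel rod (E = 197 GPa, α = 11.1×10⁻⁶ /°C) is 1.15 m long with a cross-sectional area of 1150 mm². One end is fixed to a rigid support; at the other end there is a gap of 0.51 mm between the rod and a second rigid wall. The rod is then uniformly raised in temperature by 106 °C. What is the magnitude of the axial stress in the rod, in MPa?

If the wall were absent the rod would grow by αΔT L = 11.1×10⁻⁶ × 106 × 1150 = 1.353 mm.
The gap closes (δ_free > 0.51 mm) and the wall then resists a further 1.353 − 0.51 = 0.8431 mm of expansion.
So σ = E(δ_free − g)/L = 197×10³ × 0.8431/1150 = 144.4 MPa.

σ ≈ 144 MPa (compressive)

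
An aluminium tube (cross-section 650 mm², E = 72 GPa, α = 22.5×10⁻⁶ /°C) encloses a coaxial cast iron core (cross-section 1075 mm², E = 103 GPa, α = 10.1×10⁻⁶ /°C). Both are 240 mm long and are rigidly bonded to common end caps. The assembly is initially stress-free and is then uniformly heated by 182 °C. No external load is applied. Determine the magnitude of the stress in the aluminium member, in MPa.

The aluminium has the larger α, so on heating it would change length more than the cast iron if both were free. The rigid plates force a common final length, so the aluminium is put into compression and the cast iron into tension, with equal and opposite forces P (no external load).
Equating the net (thermal + elastic) strains gives |α₁ − α₂|·ΔT = P·[1/(A₁E₁) + 1/(A₂E₂)].
|α₁ − α₂|·ΔT = 12.4×10⁻⁶ × 182 = 0.002257.
1/(A₁E₁) + 1/(A₂E₂) = 1/(650×72×10³) + 1/(1075×103×10³) = 3.04×10⁻⁸ N⁻¹.
So P = 0.002257 / 3.04×10⁻⁸ = 74.24 kN.
σ_{aluminium} = P/A₁ = 74240/650 = 114.2 MPa, compressive.

σ ≈ 114 MPa (compressive)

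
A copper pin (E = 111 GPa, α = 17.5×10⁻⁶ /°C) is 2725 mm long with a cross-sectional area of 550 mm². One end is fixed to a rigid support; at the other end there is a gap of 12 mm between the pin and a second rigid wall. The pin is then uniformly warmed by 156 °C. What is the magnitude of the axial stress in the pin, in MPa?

σ ≈ 0 MPa

Unrestrained expansion: δ_free = αΔT L = 17.5×10⁻⁶ × 156 × 2725 = 7.439 mm.
This is smaller than the 12 mm clearance, so the pin expands freely without reaching the stop — the stress is zero.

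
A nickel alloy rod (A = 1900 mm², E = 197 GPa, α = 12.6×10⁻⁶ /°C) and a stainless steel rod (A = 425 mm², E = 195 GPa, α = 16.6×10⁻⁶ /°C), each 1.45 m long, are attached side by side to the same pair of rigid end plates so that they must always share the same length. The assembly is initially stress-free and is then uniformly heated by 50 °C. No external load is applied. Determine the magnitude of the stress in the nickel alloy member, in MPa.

σ ≈ 7.14 MPa (tensile)

Both members must finish at the same length. With the larger α, the stainless steel tends to over-expand; the plates restrain it, putting the stainless steel in compression and the nickel alloy in tension. With no external load the two internal forces are equal and opposite, magnitude P.
Equating the net (thermal + elastic) strains gives |α₁ − α₂|·ΔT = P·[1/(A₁E₁) + 1/(A₂E₂)].
|α₁ − α₂|·ΔT = 4×10⁻⁶ × 50 = 0.0002.
1/(A₁E₁) + 1/(A₂E₂) = 1/(1900×197×10³) + 1/(425×195×10³) = 1.474×10⁻⁸ N⁻¹.
So P = 0.0002 / 1.474×10⁻⁸ = 13.57 kN.
σ_{nickel alloy} = P/A₁ = 13570/1900 = 7.142 MPa, tensile.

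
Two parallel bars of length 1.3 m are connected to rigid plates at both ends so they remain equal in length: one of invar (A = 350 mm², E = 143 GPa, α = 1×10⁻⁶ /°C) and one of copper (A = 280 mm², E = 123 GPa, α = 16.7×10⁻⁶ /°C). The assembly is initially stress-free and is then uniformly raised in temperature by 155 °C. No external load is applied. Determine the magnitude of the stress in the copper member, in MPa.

Equilibrium of a rigid end plate with no external load gives equal and opposite internal forces ±P in the two members. Since α_{copper} > α_{invar}, heating drives the copper into compression and the invar into tension.
Compatibility of the two members (thermal + elastic change equal): (α₁ − α₂)ΔT = P·[1/(A₁E₁) + 1/(A₂E₂)].
|α₁ − α₂|·ΔT = 15.7×10⁻⁶ × 155 = 0.002433.
1/(A₁E₁) + 1/(A₂E₂) = 1/(350×143×10³) + 1/(280×123×10³) = 4.902×10⁻⁸ N⁻¹.
So P = 0.002433 / 4.902×10⁻⁸ = 49.65 kN.
σ_{copper} = P/A₂ = 49650/280 = 177.3 MPa, compressive.

σ ≈ 177 MPa (compressive)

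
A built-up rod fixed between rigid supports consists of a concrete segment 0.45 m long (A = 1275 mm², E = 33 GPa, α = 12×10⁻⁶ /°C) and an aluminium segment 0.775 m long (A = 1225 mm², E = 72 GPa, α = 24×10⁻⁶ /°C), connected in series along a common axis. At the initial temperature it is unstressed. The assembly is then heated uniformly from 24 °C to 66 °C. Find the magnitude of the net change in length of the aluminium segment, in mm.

|ΔL| ≈ 0.327 mm

With the walls removed the bar would change length by δ_free = Σ αᵢΔT Lᵢ = 12×10⁻⁶×42×450 + 24×10⁻⁶×42×775 = 1.008 mm.
The rigid supports impose zero overall length change; the single axial force P common to all segments must satisfy P Σ Lᵢ/(AᵢEᵢ) = δ_free.
The series flexibility is Σ Lᵢ/(AᵢEᵢ) = 450/(1275×33×10³) + 775/(1225×72×10³) = 1.948×10⁻⁵ mm/N.
Hence P = δ_free / Σ(L/AE) = 1.008/1.948×10⁻⁵ = 51.74 kN (compressive).
For the aluminium segment, free thermal change = 24×10⁻⁶×42×775 = 0.7812 mm and elastic change from P = 51740×775/(1225×72×10³) = 0.4546 mm; these oppose, so the net change is 0.327 mm (segment lengthens).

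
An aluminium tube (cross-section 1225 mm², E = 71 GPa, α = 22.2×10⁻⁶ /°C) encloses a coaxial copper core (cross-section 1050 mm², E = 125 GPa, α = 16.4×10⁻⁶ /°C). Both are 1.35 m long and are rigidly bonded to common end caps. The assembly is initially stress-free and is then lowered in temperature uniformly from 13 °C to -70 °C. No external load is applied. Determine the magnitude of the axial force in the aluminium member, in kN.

The aluminium has the larger α, so on cooling it would change length more than the copper if both were free. The rigid plates force a common final length, so the aluminium is put into tension and the copper into compression, with equal and opposite forces P (no external load).
Equating the net (thermal + elastic) strains gives |α₁ − α₂|·ΔT = P·[1/(A₁E₁) + 1/(A₂E₂)].
|α₁ − α₂|·ΔT = 5.8×10⁻⁶ × 83 = 0.0004814.
1/(A₁E₁) + 1/(A₂E₂) = 1/(1225×71×10³) + 1/(1050×125×10³) = 1.912×10⁻⁸ N⁻¹.
P = 0.0004814 / 1.912×10⁻⁸ = 25180 N = 25.18 kN.

P ≈ 25.2 kN (tensile in the aluminium)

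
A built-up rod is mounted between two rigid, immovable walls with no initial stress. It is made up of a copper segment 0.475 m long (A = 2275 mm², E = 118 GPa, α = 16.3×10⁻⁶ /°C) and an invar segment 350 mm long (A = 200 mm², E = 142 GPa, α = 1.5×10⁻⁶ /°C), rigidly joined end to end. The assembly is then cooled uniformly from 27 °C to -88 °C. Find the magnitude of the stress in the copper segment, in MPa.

σ ≈ 29.7 MPa (tensile)

If the supports were absent, the total length change would be Σ αᵢΔT Lᵢ = 16.3×10⁻⁶×115×475 + 1.5×10⁻⁶×115×350 = 0.9508 mm.
The walls prevent any net length change, so an axial force P (same in every segment) develops. Compatibility: P · Σ Lᵢ/(AᵢEᵢ) = δ_free.
The series flexibility is Σ Lᵢ/(AᵢEᵢ) = 475/(2275×118×10³) + 350/(200×142×10³) = 1.409×10⁻⁵ mm/N.
Hence P = δ_free / Σ(L/AE) = 0.9508/1.409×10⁻⁵ = 67.46 kN (tensile).
σ_{copper} = P / A = 67460 / 2275 = 29.65 MPa.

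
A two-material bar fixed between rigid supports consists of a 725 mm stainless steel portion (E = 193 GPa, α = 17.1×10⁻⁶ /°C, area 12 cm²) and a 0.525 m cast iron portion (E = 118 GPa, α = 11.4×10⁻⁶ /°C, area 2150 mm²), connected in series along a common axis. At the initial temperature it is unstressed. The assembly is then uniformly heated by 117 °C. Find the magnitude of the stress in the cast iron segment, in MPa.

Free thermal expansion of the whole bar: Σ αᵢΔT Lᵢ = 17.1×10⁻⁶×117×725 + 11.4×10⁻⁶×117×525 = 2.151 mm.
Since the ends are fixed, an axial force P builds up, equal in every segment, with P · Σ Lᵢ/(AᵢEᵢ) = δ_free.
Σ Lᵢ/(AᵢEᵢ) = 725/(1200×193×10³) + 525/(2150×118×10³) = 5.2×10⁻⁶ mm/N.
P = 2.151 / 5.2×10⁻⁶ = 413600 N = 413.6 kN, compressive.
σ_{cast iron} = P / A = 413600 / 2150 = 192.4 MPa.

σ ≈ 192 MPa (compressive)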